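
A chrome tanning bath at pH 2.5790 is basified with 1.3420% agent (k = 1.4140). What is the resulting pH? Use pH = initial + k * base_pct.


Formula: pH_final = pH_initial + k * base_pct
Substituting: pH_final = 2.5790 + 1.4140 * 1.3420
Result: 4.4766


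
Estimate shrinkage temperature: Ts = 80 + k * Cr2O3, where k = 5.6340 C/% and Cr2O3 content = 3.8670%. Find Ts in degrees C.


Formula: Ts = 80 + k * Cr2O3
Substituting: Ts = 80 + 5.6340 * 3.8670
Result: 101.7867 C


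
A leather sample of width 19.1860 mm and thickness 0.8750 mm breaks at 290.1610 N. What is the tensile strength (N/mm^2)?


Formula: TS = force / (width * thickness)
Substituting: TS = 290.1610 / (19.1860 * 0.8750)
Result: 17.2841 N/mm^2


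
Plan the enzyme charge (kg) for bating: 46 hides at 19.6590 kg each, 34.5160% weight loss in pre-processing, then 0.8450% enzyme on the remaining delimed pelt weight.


Total_raw = N * avg_wt = 46 * 19.6590 = 904.3140 kg
Substrate = Total_raw * (1 - loss/100) = 904.3140 * (1 - 34.5160/100) = 592.1810 kg
Enzyme = Substrate * pct / 100 = 592.1810 * 0.8450 / 100 = 5.0039 kg


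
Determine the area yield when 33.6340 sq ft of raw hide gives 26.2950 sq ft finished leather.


Formula: Yield = finished / raw * 100
Substituting: Yield = 26.2950 / 33.6340 * 100
Result: 78.1798 %


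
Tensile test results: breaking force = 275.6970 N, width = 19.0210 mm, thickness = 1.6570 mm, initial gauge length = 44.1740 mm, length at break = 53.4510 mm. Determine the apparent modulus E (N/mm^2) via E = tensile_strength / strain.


TS = F / (w * t) = 275.6970 / (19.0210 * 1.6570) = 8.7473 N/mm^2
strain = (Lf - L0) / L0 = (53.4510 - 44.1740) / 44.1740 = 0.2100
E = TS / strain = 8.7473 / 0.2100 = 41.6520 N/mm^2


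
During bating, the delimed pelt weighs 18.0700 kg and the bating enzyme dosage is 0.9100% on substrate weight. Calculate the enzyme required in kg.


Formula: Enzyme = substrate * pct / 100
Substituting: Enzyme = 18.0700 * 0.9100 / 100
Result: 0.1644 kg


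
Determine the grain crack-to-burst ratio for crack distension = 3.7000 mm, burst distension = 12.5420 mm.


Formula: Ratio = crack / burst
Substituting: Ratio = 3.7000 / 12.5420
Result: 0.2950


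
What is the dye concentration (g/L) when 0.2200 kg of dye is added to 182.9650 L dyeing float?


Formula: Conc = dye_mass(kg) / volume(L) * 1000
Substituting: Conc = 0.2200 / 182.9650 * 1000
Result: 1.2024 g/L


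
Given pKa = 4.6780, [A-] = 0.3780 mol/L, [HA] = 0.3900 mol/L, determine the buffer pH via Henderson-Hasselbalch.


ratio = [A-] / [HA] = 0.3780 / 0.3900 = 0.9692
log10(ratio) = -0.0135728
pH = pKa + log10(ratio) = 4.6780 - 0.0135728 = 4.6644


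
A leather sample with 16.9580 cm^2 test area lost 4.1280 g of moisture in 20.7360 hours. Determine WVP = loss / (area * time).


Formula: WVP = loss / (area * time)
Substituting: WVP = 4.1280 / (16.9580 * 20.7360)
Result: 0.0117392 g/(cm^2*hr)


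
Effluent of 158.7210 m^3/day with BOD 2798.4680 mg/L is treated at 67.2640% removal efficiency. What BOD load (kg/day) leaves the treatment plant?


Load_in = volume * conc / 1000 = 158.7210 * 2798.4680 / 1000 = 444.1756 kg/day
Removed = Load_in * eff / 100 = 444.1756 * 67.2640 / 100 = 298.7703 kg/day
Load_out = Load_in - Removed = 444.1756 - 298.7703 = 145.4053 kg/day


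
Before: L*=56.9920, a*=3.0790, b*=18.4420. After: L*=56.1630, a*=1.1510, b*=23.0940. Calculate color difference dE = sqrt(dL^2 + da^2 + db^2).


dL = -0.8290, da = -1.9280, db = 4.6520
dE = sqrt((-0.8290)^2 + (-1.9280)^2 + 4.6520^2) = 5.1035


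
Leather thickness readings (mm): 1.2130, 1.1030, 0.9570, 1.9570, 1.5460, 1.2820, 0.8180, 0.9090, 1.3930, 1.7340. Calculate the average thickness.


Formula: Average = sum / n
Substituting: Average = 12.9120 / 10
Result: 1.2912 mm


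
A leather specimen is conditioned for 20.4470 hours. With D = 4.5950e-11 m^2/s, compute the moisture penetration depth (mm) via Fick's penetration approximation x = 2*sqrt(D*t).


t = 20.4470 hr * 3600 = 73609.2000 s
D * t = 4.5950e-11 * 73609.2000 = 3.3823e-06
x = 2 * sqrt(D*t) = 2 * sqrt(3.3823e-06) = 0.00367823 m = 3.6782 mm


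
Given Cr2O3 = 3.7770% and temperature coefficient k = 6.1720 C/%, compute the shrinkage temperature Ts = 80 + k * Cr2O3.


Formula: Ts = 80 + k * Cr2O3
Substituting: Ts = 80 + 6.1720 * 3.7770
Result: 103.3116 C


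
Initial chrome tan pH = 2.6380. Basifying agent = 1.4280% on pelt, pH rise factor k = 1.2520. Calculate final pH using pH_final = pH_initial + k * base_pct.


Formula: pH_final = pH_initial + k * base_pct
Substituting: pH_final = 2.6380 + 1.2520 * 1.4280
Result: 4.4259


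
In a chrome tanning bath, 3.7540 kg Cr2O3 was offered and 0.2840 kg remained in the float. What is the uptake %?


Formula: Uptake = (offered - residual) / offered * 100
Substituting: Uptake = (3.7540 - 0.2840) / 3.7540 * 100
Result: 92.4347 %


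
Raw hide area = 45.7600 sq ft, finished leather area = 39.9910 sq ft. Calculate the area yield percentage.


Formula: Yield = finished / raw * 100
Substituting: Yield = 39.9910 / 45.7600 * 100
Result: 87.3929 %


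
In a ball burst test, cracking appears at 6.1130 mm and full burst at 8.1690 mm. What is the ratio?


Formula: Ratio = crack / burst
Substituting: Ratio = 6.1130 / 8.1690
Result: 0.7483


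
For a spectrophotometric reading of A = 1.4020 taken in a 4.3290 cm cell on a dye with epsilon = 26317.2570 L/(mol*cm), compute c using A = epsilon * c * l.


Formula: c = A / (epsilon * l)
Substituting: c = 1.4020 / (26317.2570 * 4.3290)
Result: 1.2306e-05 mol/L


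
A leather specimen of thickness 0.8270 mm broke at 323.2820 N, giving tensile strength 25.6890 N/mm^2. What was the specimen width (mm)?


Formula: w = F / (TS * t)
Substituting: w = 323.2820 / (25.6890 * 0.8270)
Result: 15.2170 mm


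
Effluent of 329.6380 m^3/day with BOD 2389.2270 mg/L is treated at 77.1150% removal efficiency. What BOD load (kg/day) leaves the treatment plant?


Load_in = volume * conc / 1000 = 329.6380 * 2389.2270 / 1000 = 787.5800 kg/day
Removed = Load_in * eff / 100 = 787.5800 * 77.1150 / 100 = 607.3423 kg/day
Load_out = Load_in - Removed = 787.5800 - 607.3423 = 180.2377 kg/day


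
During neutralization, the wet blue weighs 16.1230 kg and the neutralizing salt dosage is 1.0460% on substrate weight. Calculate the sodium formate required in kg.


Formula: Neutralizer = substrate * pct / 100
Substituting: Neutralizer = 16.1230 * 1.0460 / 100
Result: 0.1686 kg


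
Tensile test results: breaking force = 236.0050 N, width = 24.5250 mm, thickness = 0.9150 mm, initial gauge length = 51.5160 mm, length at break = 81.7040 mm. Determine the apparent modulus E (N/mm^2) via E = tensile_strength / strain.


TS = F / (w * t) = 236.0050 / (24.5250 * 0.9150) = 10.5170 N/mm^2
strain = (Lf - L0) / L0 = (81.7040 - 51.5160) / 51.5160 = 0.5860
E = TS / strain = 10.5170 / 0.5860 = 17.9473 N/mm^2


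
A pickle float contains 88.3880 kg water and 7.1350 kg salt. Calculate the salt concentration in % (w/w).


Formula: Conc = salt / (water + salt) * 100
Substituting: Conc = 7.1350 / (88.3880 + 7.1350) * 100
Result: 7.4694 %


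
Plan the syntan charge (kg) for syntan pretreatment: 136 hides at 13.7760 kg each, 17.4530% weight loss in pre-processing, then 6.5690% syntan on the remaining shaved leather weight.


Total_raw = N * avg_wt = 136 * 13.7760 = 1873.5360 kg
Substrate = Total_raw * (1 - loss/100) = 1873.5360 * (1 - 17.4530/100) = 1546.5478 kg
Syntan = Substrate * pct / 100 = 1546.5478 * 6.5690 / 100 = 101.5927 kg


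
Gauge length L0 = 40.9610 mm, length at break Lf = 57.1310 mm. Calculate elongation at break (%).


Formula: Elongation = (Lf - L0) / L0 * 100
Substituting: Elongation = (57.1310 - 40.9610) / 40.9610 * 100
Result: 39.4766 %


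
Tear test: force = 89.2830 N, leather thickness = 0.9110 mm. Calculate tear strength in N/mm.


Formula: Tear strength = force / thickness
Substituting: Tear strength = 89.2830 / 0.9110
Result: 98.0055 N/mm


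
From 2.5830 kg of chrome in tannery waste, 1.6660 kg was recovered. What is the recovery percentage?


Formula: Recovery = recovered / input * 100
Substituting: Recovery = 1.6660 / 2.5830 * 100
Result: 64.4986 %


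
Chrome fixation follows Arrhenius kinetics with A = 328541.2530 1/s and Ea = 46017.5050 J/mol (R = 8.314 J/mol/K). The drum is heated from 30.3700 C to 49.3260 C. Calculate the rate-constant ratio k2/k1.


T1 = 30.3700 + 273.15 = 303.5200 K; T2 = 49.3260 + 273.15 = 322.4760 K
k1 = A * exp(-Ea/(R*T1)) = 328541.2530 * exp(-46017.5050/(8.314*303.5200)) = 0.00395245 1/s
k2 = A * exp(-Ea/(R*T2)) = 328541.2530 * exp(-46017.5050/(8.314*322.4760)) = 0.0115454 1/s
k2/k1 = 0.0115454 / 0.00395245 = 2.9211


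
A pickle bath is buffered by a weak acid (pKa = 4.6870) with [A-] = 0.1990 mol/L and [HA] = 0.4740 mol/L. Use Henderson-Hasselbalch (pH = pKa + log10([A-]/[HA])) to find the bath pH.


ratio = [A-] / [HA] = 0.1990 / 0.4740 = 0.4198
log10(ratio) = -0.3769
pH = pKa + log10(ratio) = 4.6870 - 0.3769 = 4.3101


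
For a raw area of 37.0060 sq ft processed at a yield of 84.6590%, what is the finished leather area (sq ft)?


Formula: finished = raw * yield / 100
Substituting: finished = 37.0060 * 84.6590 / 100
Result: 31.3289 sq ft


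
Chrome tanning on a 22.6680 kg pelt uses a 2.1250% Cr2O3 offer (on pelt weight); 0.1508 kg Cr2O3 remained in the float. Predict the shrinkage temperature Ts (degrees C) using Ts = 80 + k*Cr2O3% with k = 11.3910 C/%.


Offered = pelt * offer_pct / 100 = 22.6680 * 2.1250 / 100 = 0.4817 kg
Uptake = offered - residual = 0.4817 - 0.1508 = 0.3309 kg
Cr2O3% on pelt = uptake / pelt * 100 = 0.3309 / 22.6680 * 100 = 1.4597 %
Ts = 80 + k * Cr2O3% = 80 + 11.3910 * 1.4597 = 96.6280 C


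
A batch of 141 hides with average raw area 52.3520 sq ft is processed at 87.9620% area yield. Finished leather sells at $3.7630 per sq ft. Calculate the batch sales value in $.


Raw_total = N * avg_area = 141 * 52.3520 = 7381.6320 sq ft
Finished = Raw_total * yield / 100 = 7381.6320 * 87.9620 / 100 = 6493.0311 sq ft
Value = Finished * price = 6493.0311 * 3.7630 = 24433.2762 $


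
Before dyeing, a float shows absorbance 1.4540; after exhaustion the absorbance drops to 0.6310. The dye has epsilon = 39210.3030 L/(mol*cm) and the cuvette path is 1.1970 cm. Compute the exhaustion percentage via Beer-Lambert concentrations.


c_initial = A_i / (epsilon * l) = 1.4540 / (39210.3030 * 1.1970) = 3.0979e-05 mol/L
c_final = A_f / (epsilon * l) = 0.6310 / (39210.3030 * 1.1970) = 1.3444e-05 mol/L
Exhaustion = (c_initial - c_final) / c_initial * 100 = (3.0979e-05 - 1.3444e-05) / 3.0979e-05 * 100 = 56.6025 %


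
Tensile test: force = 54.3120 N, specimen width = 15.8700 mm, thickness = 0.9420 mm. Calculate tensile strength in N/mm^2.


Formula: TS = force / (width * thickness)
Substituting: TS = 54.3120 / (15.8700 * 0.9420)
Result: 3.6330 N/mm^2


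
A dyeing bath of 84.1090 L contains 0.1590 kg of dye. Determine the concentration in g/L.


Formula: Conc = dye_mass(kg) / volume(L) * 1000
Substituting: Conc = 0.1590 / 84.1090 * 1000
Result: 1.8904 g/L


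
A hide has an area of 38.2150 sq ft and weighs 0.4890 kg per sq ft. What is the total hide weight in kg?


Formula: Weight = area * weight_per_sqft
Substituting: Weight = 38.2150 * 0.4890
Result: 18.6871 kg


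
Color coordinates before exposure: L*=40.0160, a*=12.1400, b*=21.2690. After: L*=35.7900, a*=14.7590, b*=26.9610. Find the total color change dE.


dL = -4.2260, da = 2.6190, db = 5.6920
dE = sqrt((-4.2260)^2 + 2.6190^2 + 5.6920^2) = 7.5576


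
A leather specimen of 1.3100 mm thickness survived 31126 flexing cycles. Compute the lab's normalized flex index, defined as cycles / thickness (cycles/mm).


Formula: Index = cycles / thickness
Substituting: Index = 31126 / 1.3100
Result: 23760.3053 cycles/mm


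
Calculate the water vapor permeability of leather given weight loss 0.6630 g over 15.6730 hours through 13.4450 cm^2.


Formula: WVP = loss / (area * time)
Substituting: WVP = 0.6630 / (13.4450 * 15.6730)
Result: 0.0031463 g/(cm^2*hr)


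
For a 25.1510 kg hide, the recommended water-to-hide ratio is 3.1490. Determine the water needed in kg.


Formula: Water = hide_weight * ratio
Substituting: Water = 25.1510 * 3.1490
Result: 79.2005 kg


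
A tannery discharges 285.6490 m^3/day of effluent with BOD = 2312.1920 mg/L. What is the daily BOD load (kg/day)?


Formula: BOD_load = volume * conc / 1000
Substituting: BOD_load = 285.6490 * 2312.1920 / 1000
Result: 660.4753 kg/day


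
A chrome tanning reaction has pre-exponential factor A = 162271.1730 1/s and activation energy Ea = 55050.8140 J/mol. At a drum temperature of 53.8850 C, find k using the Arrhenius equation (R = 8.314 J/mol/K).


T_K = T_C + 273.15 = 53.8850 + 273.15 = 327.0350 K
exponent = -Ea / (R * T_K) = -55050.8140 / (8.314 * 327.0350) = -20.2469
k = A * exp(exponent) = 162271.1730 * exp(-20.2469) = 2.6128e-04 1/s


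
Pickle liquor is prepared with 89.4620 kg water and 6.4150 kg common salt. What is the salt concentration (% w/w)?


Formula: Conc = salt / (water + salt) * 100
Substituting: Conc = 6.4150 / (89.4620 + 6.4150) * 100
Result: 6.6909 %


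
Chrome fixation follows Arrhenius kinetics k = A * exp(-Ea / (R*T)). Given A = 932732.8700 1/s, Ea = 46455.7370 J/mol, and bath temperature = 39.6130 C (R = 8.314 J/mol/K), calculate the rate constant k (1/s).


T_K = T_C + 273.15 = 39.6130 + 273.15 = 312.7630 K
exponent = -Ea / (R * T_K) = -46455.7370 / (8.314 * 312.7630) = -17.8655
k = A * exp(exponent) = 932732.8700 * exp(-17.8655) = 0.0162514 1/s


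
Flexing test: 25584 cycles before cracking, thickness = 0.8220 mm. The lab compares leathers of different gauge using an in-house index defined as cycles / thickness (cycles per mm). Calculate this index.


Formula: Index = cycles / thickness
Substituting: Index = 25584 / 0.8220
Result: 31124.0876 cycles/mm


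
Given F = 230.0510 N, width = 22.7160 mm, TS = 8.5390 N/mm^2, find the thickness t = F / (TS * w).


Formula: t = F / (TS * w)
Substituting: t = 230.0510 / (8.5390 * 22.7160)
Result: 1.1860 mm


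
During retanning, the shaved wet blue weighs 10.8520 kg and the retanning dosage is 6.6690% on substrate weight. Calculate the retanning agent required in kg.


Formula: Retan = substrate * pct / 100
Substituting: Retan = 10.8520 * 6.6690 / 100
Result: 0.7237 kg


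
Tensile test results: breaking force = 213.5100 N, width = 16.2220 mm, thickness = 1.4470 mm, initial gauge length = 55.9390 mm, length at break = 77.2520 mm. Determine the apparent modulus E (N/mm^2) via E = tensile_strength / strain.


TS = F / (w * t) = 213.5100 / (16.2220 * 1.4470) = 9.0959 N/mm^2
strain = (Lf - L0) / L0 = (77.2520 - 55.9390) / 55.9390 = 0.3810
E = TS / strain = 9.0959 / 0.3810 = 23.8735 N/mm^2


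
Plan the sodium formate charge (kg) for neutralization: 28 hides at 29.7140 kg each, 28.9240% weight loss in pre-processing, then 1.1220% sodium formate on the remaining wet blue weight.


Total_raw = N * avg_wt = 28 * 29.7140 = 831.9920 kg
Substrate = Total_raw * (1 - loss/100) = 831.9920 * (1 - 28.9240/100) = 591.3466 kg
Neutralizer = Substrate * pct / 100 = 591.3466 * 1.1220 / 100 = 6.6349 kg


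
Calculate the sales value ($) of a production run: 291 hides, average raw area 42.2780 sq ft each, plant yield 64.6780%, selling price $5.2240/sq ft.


Raw_total = N * avg_area = 291 * 42.2780 = 12302.8980 sq ft
Finished = Raw_total * yield / 100 = 12302.8980 * 64.6780 / 100 = 7957.2684 sq ft
Value = Finished * price = 7957.2684 * 5.2240 = 41568.7700 $


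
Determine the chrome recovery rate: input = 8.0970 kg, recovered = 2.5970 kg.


Formula: Recovery = recovered / input * 100
Substituting: Recovery = 2.5970 / 8.0970 * 100
Result: 32.0736 %


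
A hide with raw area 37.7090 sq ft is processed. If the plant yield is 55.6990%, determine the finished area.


Formula: finished = raw * yield / 100
Substituting: finished = 37.7090 * 55.6990 / 100
Result: 21.0035 sq ft


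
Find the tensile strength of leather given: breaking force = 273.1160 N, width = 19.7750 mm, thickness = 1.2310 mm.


Formula: TS = force / (width * thickness)
Substituting: TS = 273.1160 / (19.7750 * 1.2310)
Result: 11.2195 N/mm^2


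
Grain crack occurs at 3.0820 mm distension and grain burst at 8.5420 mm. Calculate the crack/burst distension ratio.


Formula: Ratio = crack / burst
Substituting: Ratio = 3.0820 / 8.5420
Result: 0.3608


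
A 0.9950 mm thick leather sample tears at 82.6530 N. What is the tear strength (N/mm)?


Formula: Tear strength = force / thickness
Substituting: Tear strength = 82.6530 / 0.9950
Result: 83.0683 N/mm


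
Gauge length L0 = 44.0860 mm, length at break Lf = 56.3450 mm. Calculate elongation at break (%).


Formula: Elongation = (Lf - L0) / L0 * 100
Substituting: Elongation = (56.3450 - 44.0860) / 44.0860 * 100
Result: 27.8070 %


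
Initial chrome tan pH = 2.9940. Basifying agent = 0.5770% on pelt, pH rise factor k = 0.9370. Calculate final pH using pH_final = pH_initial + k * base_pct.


Formula: pH_final = pH_initial + k * base_pct
Substituting: pH_final = 2.9940 + 0.9370 * 0.5770
Result: 3.5346


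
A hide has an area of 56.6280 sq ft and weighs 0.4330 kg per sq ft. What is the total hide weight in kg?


Formula: Weight = area * weight_per_sqft
Substituting: Weight = 56.6280 * 0.4330
Result: 24.5199 kg


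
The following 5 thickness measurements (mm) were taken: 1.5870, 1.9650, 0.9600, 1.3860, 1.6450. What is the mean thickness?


Formula: Average = sum / n
Substituting: Average = 7.5430 / 5
Result: 1.5086 mm


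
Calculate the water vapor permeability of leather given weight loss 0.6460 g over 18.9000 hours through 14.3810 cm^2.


Formula: WVP = loss / (area * time)
Substituting: WVP = 0.6460 / (14.3810 * 18.9000)
Result: 0.00237674 g/(cm^2*hr)


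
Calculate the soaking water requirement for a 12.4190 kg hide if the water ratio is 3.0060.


Formula: Water = hide_weight * ratio
Substituting: Water = 12.4190 * 3.0060
Result: 37.3315 kg


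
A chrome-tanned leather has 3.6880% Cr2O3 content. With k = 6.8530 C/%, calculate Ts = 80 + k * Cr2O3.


Formula: Ts = 80 + k * Cr2O3
Substituting: Ts = 80 + 6.8530 * 3.6880
Result: 105.2739 C


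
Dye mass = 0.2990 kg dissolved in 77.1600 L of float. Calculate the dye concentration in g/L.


Formula: Conc = dye_mass(kg) / volume(L) * 1000
Substituting: Conc = 0.2990 / 77.1600 * 1000
Result: 3.8751 g/L


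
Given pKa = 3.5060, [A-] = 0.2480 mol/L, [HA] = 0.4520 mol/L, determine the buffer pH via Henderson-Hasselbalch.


ratio = [A-] / [HA] = 0.2480 / 0.4520 = 0.5487
log10(ratio) = -0.2607
pH = pKa + log10(ratio) = 3.5060 - 0.2607 = 3.2453


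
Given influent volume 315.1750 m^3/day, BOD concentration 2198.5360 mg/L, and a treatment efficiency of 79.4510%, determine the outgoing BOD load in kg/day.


Load_in = volume * conc / 1000 = 315.1750 * 2198.5360 / 1000 = 692.9236 kg/day
Removed = Load_in * eff / 100 = 692.9236 * 79.4510 / 100 = 550.5347 kg/day
Load_out = Load_in - Removed = 692.9236 - 550.5347 = 142.3889 kg/day


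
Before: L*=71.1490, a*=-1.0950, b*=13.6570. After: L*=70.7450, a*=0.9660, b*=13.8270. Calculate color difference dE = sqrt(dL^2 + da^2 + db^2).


dL = -0.4040, da = 2.0610, db = 0.1700
dE = sqrt((-0.4040)^2 + 2.0610^2 + 0.1700^2) = 2.1071


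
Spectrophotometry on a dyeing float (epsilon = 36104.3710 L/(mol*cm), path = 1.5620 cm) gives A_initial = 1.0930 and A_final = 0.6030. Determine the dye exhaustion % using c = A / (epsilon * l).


c_initial = A_i / (epsilon * l) = 1.0930 / (36104.3710 * 1.5620) = 1.9381e-05 mol/L
c_final = A_f / (epsilon * l) = 0.6030 / (36104.3710 * 1.5620) = 1.0692e-05 mol/L
Exhaustion = (c_initial - c_final) / c_initial * 100 = (1.9381e-05 - 1.0692e-05) / 1.9381e-05 * 100 = 44.8307 %


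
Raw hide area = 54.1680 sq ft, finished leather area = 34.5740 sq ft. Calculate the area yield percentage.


Formula: Yield = finished / raw * 100
Substituting: Yield = 34.5740 / 54.1680 * 100
Result: 63.8274 %


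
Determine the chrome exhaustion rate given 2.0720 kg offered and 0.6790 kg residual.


Formula: Uptake = (offered - residual) / offered * 100
Substituting: Uptake = (2.0720 - 0.6790) / 2.0720 * 100
Result: 67.2297 %


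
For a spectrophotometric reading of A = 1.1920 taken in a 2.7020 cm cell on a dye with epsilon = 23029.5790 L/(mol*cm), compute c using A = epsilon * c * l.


Formula: c = A / (epsilon * l)
Substituting: c = 1.1920 / (23029.5790 * 2.7020)
Result: 1.9156e-05 mol/L


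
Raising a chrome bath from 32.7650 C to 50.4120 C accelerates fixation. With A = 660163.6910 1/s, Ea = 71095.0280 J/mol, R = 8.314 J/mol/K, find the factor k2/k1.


T1 = 32.7650 + 273.15 = 305.9150 K; T2 = 50.4120 + 273.15 = 323.5620 K
k1 = A * exp(-Ea/(R*T1)) = 660163.6910 * exp(-71095.0280/(8.314*305.9150)) = 4.7843e-07 1/s
k2 = A * exp(-Ea/(R*T2)) = 660163.6910 * exp(-71095.0280/(8.314*323.5620)) = 2.1975e-06 1/s
k2/k1 = 2.1975e-06 / 4.7843e-07 = 4.5931


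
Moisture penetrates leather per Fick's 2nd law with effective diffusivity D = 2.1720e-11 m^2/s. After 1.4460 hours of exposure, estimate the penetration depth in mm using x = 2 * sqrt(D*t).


t = 1.4460 hr * 3600 = 5205.6000 s
D * t = 2.1720e-11 * 5205.6000 = 1.1307e-07
x = 2 * sqrt(D*t) = 2 * sqrt(1.1307e-07) = 6.7250e-04 m = 0.6725 mm


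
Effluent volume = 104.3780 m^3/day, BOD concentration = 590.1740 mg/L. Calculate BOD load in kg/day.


Formula: BOD_load = volume * conc / 1000
Substituting: BOD_load = 104.3780 * 590.1740 / 1000
Result: 61.6012 kg/day


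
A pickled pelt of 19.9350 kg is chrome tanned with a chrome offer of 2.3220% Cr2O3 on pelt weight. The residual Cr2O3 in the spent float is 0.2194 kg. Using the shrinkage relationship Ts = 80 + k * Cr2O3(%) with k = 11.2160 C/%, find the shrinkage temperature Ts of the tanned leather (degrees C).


Offered = pelt * offer_pct / 100 = 19.9350 * 2.3220 / 100 = 0.4629 kg
Uptake = offered - residual = 0.4629 - 0.2194 = 0.2435 kg
Cr2O3% on pelt = uptake / pelt * 100 = 0.2435 / 19.9350 * 100 = 1.2214 %
Ts = 80 + k * Cr2O3% = 80 + 11.2160 * 1.2214 = 93.6995 C


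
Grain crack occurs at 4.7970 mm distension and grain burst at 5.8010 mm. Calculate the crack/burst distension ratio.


Formula: Ratio = crack / burst
Substituting: Ratio = 4.7970 / 5.8010
Result: 0.8269


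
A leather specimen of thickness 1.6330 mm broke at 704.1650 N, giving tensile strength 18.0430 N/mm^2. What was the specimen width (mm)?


Formula: w = F / (TS * t)
Substituting: w = 704.1650 / (18.0430 * 1.6330)
Result: 23.8990 mm


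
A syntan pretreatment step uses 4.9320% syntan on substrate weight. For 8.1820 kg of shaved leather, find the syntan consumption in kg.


Formula: Syntan = substrate * pct / 100
Substituting: Syntan = 8.1820 * 4.9320 / 100
Result: 0.4035 kg


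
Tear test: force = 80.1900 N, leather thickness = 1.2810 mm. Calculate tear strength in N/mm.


Formula: Tear strength = force / thickness
Substituting: Tear strength = 80.1900 / 1.2810
Result: 62.5995 N/mm


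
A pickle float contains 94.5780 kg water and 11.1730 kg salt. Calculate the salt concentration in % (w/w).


Formula: Conc = salt / (water + salt) * 100
Substituting: Conc = 11.1730 / (94.5780 + 11.1730) * 100
Result: 10.5654 %


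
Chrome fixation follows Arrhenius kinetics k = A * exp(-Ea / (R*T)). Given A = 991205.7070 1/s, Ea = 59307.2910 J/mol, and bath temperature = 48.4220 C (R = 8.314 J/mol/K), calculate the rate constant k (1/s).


T_K = T_C + 273.15 = 48.4220 + 273.15 = 321.5720 K
exponent = -Ea / (R * T_K) = -59307.2910 / (8.314 * 321.5720) = -22.1830
k = A * exp(exponent) = 991205.7070 * exp(-22.1830) = 2.3026e-04 1/s


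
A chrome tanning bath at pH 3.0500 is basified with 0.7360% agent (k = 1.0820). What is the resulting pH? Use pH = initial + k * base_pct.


Formula: pH_final = pH_initial + k * base_pct
Substituting: pH_final = 3.0500 + 1.0820 * 0.7360
Result: 3.8464


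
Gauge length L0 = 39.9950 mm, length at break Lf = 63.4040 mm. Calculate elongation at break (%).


Formula: Elongation = (Lf - L0) / L0 * 100
Substituting: Elongation = (63.4040 - 39.9950) / 39.9950 * 100
Result: 58.5298 %


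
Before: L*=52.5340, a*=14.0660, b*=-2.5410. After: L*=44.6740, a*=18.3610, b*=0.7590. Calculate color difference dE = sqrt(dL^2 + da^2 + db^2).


dL = -7.8600, da = 4.2950, db = 3.3000
dE = sqrt((-7.8600)^2 + 4.2950^2 + 3.3000^2) = 9.5455


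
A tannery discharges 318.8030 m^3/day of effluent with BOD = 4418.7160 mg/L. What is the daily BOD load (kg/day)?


Formula: BOD_load = volume * conc / 1000
Substituting: BOD_load = 318.8030 * 4418.7160 / 1000
Result: 1408.6999 kg/day


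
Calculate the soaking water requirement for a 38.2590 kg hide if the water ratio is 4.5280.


Formula: Water = hide_weight * ratio
Substituting: Water = 38.2590 * 4.5280
Result: 173.2368 kg


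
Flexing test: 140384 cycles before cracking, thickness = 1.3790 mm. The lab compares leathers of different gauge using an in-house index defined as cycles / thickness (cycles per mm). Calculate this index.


Formula: Index = cycles / thickness
Substituting: Index = 140384 / 1.3790
Result: 101801.3053 cycles/mm


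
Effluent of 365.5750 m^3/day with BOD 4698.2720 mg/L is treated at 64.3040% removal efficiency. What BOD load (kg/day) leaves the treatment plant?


Load_in = volume * conc / 1000 = 365.5750 * 4698.2720 / 1000 = 1717.5708 kg/day
Removed = Load_in * eff / 100 = 1717.5708 * 64.3040 / 100 = 1104.4667 kg/day
Load_out = Load_in - Removed = 1717.5708 - 1104.4667 = 613.1041 kg/day


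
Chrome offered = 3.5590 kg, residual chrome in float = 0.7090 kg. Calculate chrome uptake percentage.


Formula: Uptake = (offered - residual) / offered * 100
Substituting: Uptake = (3.5590 - 0.7090) / 3.5590 * 100
Result: 80.0787 %


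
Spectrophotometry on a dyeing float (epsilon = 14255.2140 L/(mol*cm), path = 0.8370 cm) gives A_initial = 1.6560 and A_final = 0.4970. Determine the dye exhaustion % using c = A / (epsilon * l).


c_initial = A_i / (epsilon * l) = 1.6560 / (14255.2140 * 0.8370) = 1.3879e-04 mol/L
c_final = A_f / (epsilon * l) = 0.4970 / (14255.2140 * 0.8370) = 4.1654e-05 mol/L
Exhaustion = (c_initial - c_final) / c_initial * 100 = (1.3879e-04 - 4.1654e-05) / 1.3879e-04 * 100 = 69.9879 %


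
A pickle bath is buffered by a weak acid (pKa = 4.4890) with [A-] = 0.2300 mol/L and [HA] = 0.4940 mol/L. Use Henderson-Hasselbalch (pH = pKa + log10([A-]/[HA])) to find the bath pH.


ratio = [A-] / [HA] = 0.2300 / 0.4940 = 0.4656
log10(ratio) = -0.3320
pH = pKa + log10(ratio) = 4.4890 - 0.3320 = 4.1570


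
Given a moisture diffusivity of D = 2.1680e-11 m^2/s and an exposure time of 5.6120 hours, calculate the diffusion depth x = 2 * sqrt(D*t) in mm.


t = 5.6120 hr * 3600 = 20203.2000 s
D * t = 2.1680e-11 * 20203.2000 = 4.3801e-07
x = 2 * sqrt(D*t) = 2 * sqrt(4.3801e-07) = 0.00132364 m = 1.3236 mm


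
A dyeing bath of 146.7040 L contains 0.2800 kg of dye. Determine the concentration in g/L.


Formula: Conc = dye_mass(kg) / volume(L) * 1000
Substituting: Conc = 0.2800 / 146.7040 * 1000
Result: 1.9086 g/L


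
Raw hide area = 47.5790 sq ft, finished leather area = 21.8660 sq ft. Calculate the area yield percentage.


Formula: Yield = finished / raw * 100
Substituting: Yield = 21.8660 / 47.5790 * 100
Result: 45.9573 %


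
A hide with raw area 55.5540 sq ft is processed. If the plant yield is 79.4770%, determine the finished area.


Formula: finished = raw * yield / 100
Substituting: finished = 55.5540 * 79.4770 / 100
Result: 44.1527 sq ft


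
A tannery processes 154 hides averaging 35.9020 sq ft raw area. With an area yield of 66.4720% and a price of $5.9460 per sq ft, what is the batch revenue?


Raw_total = N * avg_area = 154 * 35.9020 = 5528.9080 sq ft
Finished = Raw_total * yield / 100 = 5528.9080 * 66.4720 / 100 = 3675.1757 sq ft
Value = Finished * price = 3675.1757 * 5.9460 = 21852.5949 $


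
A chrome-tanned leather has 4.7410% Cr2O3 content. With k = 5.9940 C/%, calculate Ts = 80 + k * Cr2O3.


Formula: Ts = 80 + k * Cr2O3
Substituting: Ts = 80 + 5.9940 * 4.7410
Result: 108.4176 C


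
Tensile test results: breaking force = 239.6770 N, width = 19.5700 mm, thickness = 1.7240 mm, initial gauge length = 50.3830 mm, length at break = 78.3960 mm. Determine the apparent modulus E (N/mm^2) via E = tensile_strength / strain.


TS = F / (w * t) = 239.6770 / (19.5700 * 1.7240) = 7.1039 N/mm^2
strain = (Lf - L0) / L0 = (78.3960 - 50.3830) / 50.3830 = 0.5560
E = TS / strain = 7.1039 / 0.5560 = 12.7768 N/mm^2


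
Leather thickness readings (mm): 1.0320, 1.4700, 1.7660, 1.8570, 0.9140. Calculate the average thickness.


Formula: Average = sum / n
Substituting: Average = 7.0390 / 5
Result: 1.4078 mm


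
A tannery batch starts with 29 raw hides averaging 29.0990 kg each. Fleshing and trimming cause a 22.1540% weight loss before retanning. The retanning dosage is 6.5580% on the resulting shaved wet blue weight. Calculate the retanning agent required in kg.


Total_raw = N * avg_wt = 29 * 29.0990 = 843.8710 kg
Substrate = Total_raw * (1 - loss/100) = 843.8710 * (1 - 22.1540/100) = 656.9198 kg
Retan = Substrate * pct / 100 = 656.9198 * 6.5580 / 100 = 43.0808 kg


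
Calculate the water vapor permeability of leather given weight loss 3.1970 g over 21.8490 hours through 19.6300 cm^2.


Formula: WVP = loss / (area * time)
Substituting: WVP = 3.1970 / (19.6300 * 21.8490)
Result: 0.00745402 g/(cm^2*hr)


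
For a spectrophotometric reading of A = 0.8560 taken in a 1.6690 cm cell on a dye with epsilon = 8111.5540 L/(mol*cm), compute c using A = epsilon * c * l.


Formula: c = A / (epsilon * l)
Substituting: c = 0.8560 / (8111.5540 * 1.6690)
Result: 6.3229e-05 mol/L


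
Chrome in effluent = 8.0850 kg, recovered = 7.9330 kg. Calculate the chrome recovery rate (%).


Formula: Recovery = recovered / input * 100
Substituting: Recovery = 7.9330 / 8.0850 * 100
Result: 98.1200 %


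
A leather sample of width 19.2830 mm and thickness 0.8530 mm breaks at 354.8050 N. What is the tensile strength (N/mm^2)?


Formula: TS = force / (width * thickness)
Substituting: TS = 354.8050 / (19.2830 * 0.8530)
Result: 21.5708 N/mm^2


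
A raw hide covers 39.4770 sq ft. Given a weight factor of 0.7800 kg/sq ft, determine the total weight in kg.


Formula: Weight = area * weight_per_sqft
Substituting: Weight = 39.4770 * 0.7800
Result: 30.7921 kg


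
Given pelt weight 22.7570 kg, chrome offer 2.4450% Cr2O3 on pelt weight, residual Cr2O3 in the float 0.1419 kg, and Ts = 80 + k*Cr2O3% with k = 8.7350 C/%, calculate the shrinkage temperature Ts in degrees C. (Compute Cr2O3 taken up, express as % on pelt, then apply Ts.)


Offered = pelt * offer_pct / 100 = 22.7570 * 2.4450 / 100 = 0.5564 kg
Uptake = offered - residual = 0.5564 - 0.1419 = 0.4145 kg
Cr2O3% on pelt = uptake / pelt * 100 = 0.4145 / 22.7570 * 100 = 1.8215 %
Ts = 80 + k * Cr2O3% = 80 + 8.7350 * 1.8215 = 95.9104 C


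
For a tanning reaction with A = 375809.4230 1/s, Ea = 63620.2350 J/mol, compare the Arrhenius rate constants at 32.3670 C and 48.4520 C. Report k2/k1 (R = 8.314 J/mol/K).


T1 = 32.3670 + 273.15 = 305.5170 K; T2 = 48.4520 + 273.15 = 321.6020 K
k1 = A * exp(-Ea/(R*T1)) = 375809.4230 * exp(-63620.2350/(8.314*305.5170)) = 4.9813e-06 1/s
k2 = A * exp(-Ea/(R*T2)) = 375809.4230 * exp(-63620.2350/(8.314*321.6020)) = 1.7434e-05 1/s
k2/k1 = 1.7434e-05 / 4.9813e-06 = 3.4998


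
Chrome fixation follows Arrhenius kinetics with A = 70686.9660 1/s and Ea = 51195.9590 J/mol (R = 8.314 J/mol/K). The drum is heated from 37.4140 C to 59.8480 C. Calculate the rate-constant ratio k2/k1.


T1 = 37.4140 + 273.15 = 310.5640 K; T2 = 59.8480 + 273.15 = 332.9980 K
k1 = A * exp(-Ea/(R*T1)) = 70686.9660 * exp(-51195.9590/(8.314*310.5640)) = 1.7308e-04 1/s
k2 = A * exp(-Ea/(R*T2)) = 70686.9660 * exp(-51195.9590/(8.314*332.9980)) = 6.5821e-04 1/s
k2/k1 = 6.5821e-04 / 1.7308e-04 = 3.8030


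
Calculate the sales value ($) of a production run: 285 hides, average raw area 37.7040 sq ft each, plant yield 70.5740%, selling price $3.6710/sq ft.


Raw_total = N * avg_area = 285 * 37.7040 = 10745.6400 sq ft
Finished = Raw_total * yield / 100 = 10745.6400 * 70.5740 / 100 = 7583.6280 sq ft
Value = Finished * price = 7583.6280 * 3.6710 = 27839.4983 $


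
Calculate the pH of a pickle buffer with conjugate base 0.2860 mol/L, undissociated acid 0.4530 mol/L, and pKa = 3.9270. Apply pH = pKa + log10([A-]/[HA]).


ratio = [A-] / [HA] = 0.2860 / 0.4530 = 0.6313
log10(ratio) = -0.1997
pH = pKa + log10(ratio) = 3.9270 - 0.1997 = 3.7273


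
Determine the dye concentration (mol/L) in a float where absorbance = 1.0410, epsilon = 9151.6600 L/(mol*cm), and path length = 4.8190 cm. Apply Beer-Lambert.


Formula: c = A / (epsilon * l)
Substituting: c = 1.0410 / (9151.6600 * 4.8190)
Result: 2.3604e-05 mol/L


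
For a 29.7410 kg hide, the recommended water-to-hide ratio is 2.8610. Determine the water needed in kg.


Formula: Water = hide_weight * ratio
Substituting: Water = 29.7410 * 2.8610
Result: 85.0890 kg


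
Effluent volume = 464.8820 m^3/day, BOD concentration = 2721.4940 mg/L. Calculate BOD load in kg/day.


Formula: BOD_load = volume * conc / 1000
Substituting: BOD_load = 464.8820 * 2721.4940 / 1000
Result: 1265.1736 kg/day


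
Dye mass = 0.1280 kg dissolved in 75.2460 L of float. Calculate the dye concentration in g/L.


Formula: Conc = dye_mass(kg) / volume(L) * 1000
Substituting: Conc = 0.1280 / 75.2460 * 1000
Result: 1.7011 g/L


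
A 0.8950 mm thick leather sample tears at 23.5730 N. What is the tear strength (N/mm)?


Formula: Tear strength = force / thickness
Substituting: Tear strength = 23.5730 / 0.8950
Result: 26.3385 N/mm


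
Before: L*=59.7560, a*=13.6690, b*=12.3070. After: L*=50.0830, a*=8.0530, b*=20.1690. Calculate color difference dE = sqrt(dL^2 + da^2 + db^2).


dL = -9.6730, da = -5.6160, db = 7.8620
dE = sqrt((-9.6730)^2 + (-5.6160)^2 + 7.8620^2) = 13.6718


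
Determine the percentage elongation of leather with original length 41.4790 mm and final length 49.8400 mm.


Formula: Elongation = (Lf - L0) / L0 * 100
Substituting: Elongation = (49.8400 - 41.4790) / 41.4790 * 100
Result: 20.1572 %


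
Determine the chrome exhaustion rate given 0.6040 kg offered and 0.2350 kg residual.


Formula: Uptake = (offered - residual) / offered * 100
Substituting: Uptake = (0.6040 - 0.2350) / 0.6040 * 100
Result: 61.0927 %


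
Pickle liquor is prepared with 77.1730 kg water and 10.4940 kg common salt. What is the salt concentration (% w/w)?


Formula: Conc = salt / (water + salt) * 100
Substituting: Conc = 10.4940 / (77.1730 + 10.4940) * 100
Result: 11.9703 %


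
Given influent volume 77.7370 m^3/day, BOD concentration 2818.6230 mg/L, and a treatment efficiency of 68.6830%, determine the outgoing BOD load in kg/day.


Load_in = volume * conc / 1000 = 77.7370 * 2818.6230 / 1000 = 219.1113 kg/day
Removed = Load_in * eff / 100 = 219.1113 * 68.6830 / 100 = 150.4922 kg/day
Load_out = Load_in - Removed = 219.1113 - 150.4922 = 68.6191 kg/day


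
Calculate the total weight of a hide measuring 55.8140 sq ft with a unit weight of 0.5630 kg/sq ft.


Formula: Weight = area * weight_per_sqft
Substituting: Weight = 55.8140 * 0.5630
Result: 31.4233 kg


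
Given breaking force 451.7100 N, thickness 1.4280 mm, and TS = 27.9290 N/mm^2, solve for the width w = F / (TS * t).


Formula: w = F / (TS * t)
Substituting: w = 451.7100 / (27.9290 * 1.4280)
Result: 11.3260 mm


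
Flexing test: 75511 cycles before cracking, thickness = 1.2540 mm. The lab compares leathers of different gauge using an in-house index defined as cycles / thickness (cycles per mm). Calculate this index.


Formula: Index = cycles / thickness
Substituting: Index = 75511 / 1.2540
Result: 60216.1085 cycles/mm


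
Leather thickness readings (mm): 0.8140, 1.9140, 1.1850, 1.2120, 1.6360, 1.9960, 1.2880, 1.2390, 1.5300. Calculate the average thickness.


Formula: Average = sum / n
Substituting: Average = 12.8140 / 9
Result: 1.4238 mm


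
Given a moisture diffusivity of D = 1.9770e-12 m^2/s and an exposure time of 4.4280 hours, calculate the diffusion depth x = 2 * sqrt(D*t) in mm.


t = 4.4280 hr * 3600 = 15940.8000 s
D * t = 1.9770e-12 * 15940.8000 = 3.1515e-08
x = 2 * sqrt(D*t) = 2 * sqrt(3.1515e-08) = 3.5505e-04 m = 0.3550 mm


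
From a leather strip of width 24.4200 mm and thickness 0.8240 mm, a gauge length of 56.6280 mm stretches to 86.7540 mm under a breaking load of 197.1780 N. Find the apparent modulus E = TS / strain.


TS = F / (w * t) = 197.1780 / (24.4200 * 0.8240) = 9.7991 N/mm^2
strain = (Lf - L0) / L0 = (86.7540 - 56.6280) / 56.6280 = 0.5320
E = TS / strain = 9.7991 / 0.5320 = 18.4194 N/mm^2


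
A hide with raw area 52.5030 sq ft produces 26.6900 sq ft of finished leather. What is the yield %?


Formula: Yield = finished / raw * 100
Substituting: Yield = 26.6900 / 52.5030 * 100
Result: 50.8352 %


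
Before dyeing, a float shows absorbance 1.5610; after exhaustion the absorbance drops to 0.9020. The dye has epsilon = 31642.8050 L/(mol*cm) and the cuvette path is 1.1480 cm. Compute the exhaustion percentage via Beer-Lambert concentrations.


c_initial = A_i / (epsilon * l) = 1.5610 / (31642.8050 * 1.1480) = 4.2972e-05 mol/L
c_final = A_f / (epsilon * l) = 0.9020 / (31642.8050 * 1.1480) = 2.4831e-05 mol/L
Exhaustion = (c_initial - c_final) / c_initial * 100 = (4.2972e-05 - 2.4831e-05) / 4.2972e-05 * 100 = 42.2165 %


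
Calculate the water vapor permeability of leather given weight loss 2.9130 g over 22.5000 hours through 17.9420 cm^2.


Formula: WVP = loss / (area * time)
Substituting: WVP = 2.9130 / (17.9420 * 22.5000)
Result: 0.00721584 g/(cm^2*hr)


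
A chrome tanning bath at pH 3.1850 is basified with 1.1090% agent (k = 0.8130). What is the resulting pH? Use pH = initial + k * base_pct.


Formula: pH_final = pH_initial + k * base_pct
Substituting: pH_final = 3.1850 + 0.8130 * 1.1090
Result: 4.0866


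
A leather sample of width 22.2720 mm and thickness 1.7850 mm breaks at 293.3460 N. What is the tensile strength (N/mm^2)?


Formula: TS = force / (width * thickness)
Substituting: TS = 293.3460 / (22.2720 * 1.7850)
Result: 7.3787 N/mm^2


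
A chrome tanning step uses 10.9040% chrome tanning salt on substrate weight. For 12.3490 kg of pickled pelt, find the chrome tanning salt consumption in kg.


Formula: Chrome = substrate * pct / 100
Substituting: Chrome = 12.3490 * 10.9040 / 100
Result: 1.3465 kg


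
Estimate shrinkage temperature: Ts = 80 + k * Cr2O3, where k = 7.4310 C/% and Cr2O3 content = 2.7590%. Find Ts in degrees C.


Formula: Ts = 80 + k * Cr2O3
Substituting: Ts = 80 + 7.4310 * 2.7590
Result: 100.5021 C


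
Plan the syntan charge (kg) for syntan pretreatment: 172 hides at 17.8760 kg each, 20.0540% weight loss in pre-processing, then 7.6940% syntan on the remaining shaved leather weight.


Total_raw = N * avg_wt = 172 * 17.8760 = 3074.6720 kg
Substrate = Total_raw * (1 - loss/100) = 3074.6720 * (1 - 20.0540/100) = 2458.0773 kg
Syntan = Substrate * pct / 100 = 2458.0773 * 7.6940 / 100 = 189.1245 kg


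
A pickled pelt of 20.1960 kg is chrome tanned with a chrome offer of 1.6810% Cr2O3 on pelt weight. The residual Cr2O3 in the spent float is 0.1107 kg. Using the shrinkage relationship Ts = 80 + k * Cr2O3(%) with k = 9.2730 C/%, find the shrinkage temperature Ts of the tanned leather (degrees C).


Offered = pelt * offer_pct / 100 = 20.1960 * 1.6810 / 100 = 0.3395 kg
Uptake = offered - residual = 0.3395 - 0.1107 = 0.2288 kg
Cr2O3% on pelt = uptake / pelt * 100 = 0.2288 / 20.1960 * 100 = 1.1329 %
Ts = 80 + k * Cr2O3% = 80 + 9.2730 * 1.1329 = 90.5051 C
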